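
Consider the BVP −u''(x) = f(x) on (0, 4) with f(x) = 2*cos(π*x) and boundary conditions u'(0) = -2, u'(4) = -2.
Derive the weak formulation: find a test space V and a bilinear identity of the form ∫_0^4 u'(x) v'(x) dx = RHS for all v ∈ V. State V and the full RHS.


V = H^1(0, 4) (v unrestricted at boundary; u is determined up to an additive constant); weak form: ∫_0^4 u'v' dx = ∫_0^4 (2*cos(π*x)) v dx − 2·v(4) + 2·v(0) for all v ∈ V.

Multiply both sides by a test function v and integrate from 0 to 4:
  ∫_0^4 −u''(x) v(x) dx = ∫_0^4 f(x) v(x) dx.
Integrate the LHS by parts once:
  ∫_0^4 −u'' v dx = −[u'(x) v(x)]_0^4 + ∫_0^4 u'(x) v'(x) dx.
Thus ∫_0^4 u'(x) v'(x) dx = ∫_0^4 f(x) v(x) dx + [u'(x) v(x)]_0^4.
Choose V so that boundary terms are either known or forced to vanish.
u has inhomogeneous Neumann u'(0) = -2, u'(4) = -2. [u' v]_0^4 = (-2)·v(4) − (-2)·v(0) = − 2·v(4) + 2·v(0). Take V = H^1(0, 4); boundary term becomes part of RHS.
Weak formulation: find u (satisfying any essential BC) such that ∫_0^4 u'(x) v'(x) dx = ∫_0^4 f v dx − 2·v(4) + 2·v(0) for all v ∈ V (Neumann data are natural BCs: they enter the RHS as boundary terms).
Substituting f(x) = 2*cos(π*x), the right-hand side is ∫_0^4 (2*cos(π*x)) v dx − 2·v(4) + 2·v(0).
Compatibility check (pure Neumann): taking v ≡ 1 ∈ V gives 0 = ∫_0^4 f dx + (-2) − (-2), i.e. ∫_0^4 f dx must equal u'(0) − u'(4) = 0. Indeed ∫_0^4 (2*cos(π*x)) dx = 0, so the data are compatible. The solution is then unique only up to an additive constant (fix it e.g. by requiring ∫_0^4 u dx = 0).


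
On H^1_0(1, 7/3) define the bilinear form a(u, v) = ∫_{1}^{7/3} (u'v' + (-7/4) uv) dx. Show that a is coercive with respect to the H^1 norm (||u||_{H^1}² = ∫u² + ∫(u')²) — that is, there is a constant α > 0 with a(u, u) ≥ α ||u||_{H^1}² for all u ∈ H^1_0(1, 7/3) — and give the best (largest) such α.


α = (-28 + 9*π^2)/(16 + 9*π^2)

Coercivity of a(·,·) on H^1_0(1, 7/3) means a(u, u) ≥ α ||u||_{H^1}² for every u ∈ H^1_0.
The interval has length L = 4/3, and Poincaré/coercivity depend only on L. Here a(u, u) = ∫(u')² + (-7/4)·∫u².
Here c = -7/4 < 0 with |c| < (π/L)² = 9*π^2/16, so coercivity still holds. The condition a(u,u) ≥ α||u||_{H^1}² reads (1−α)∫(u')² ≥ (α−c)∫u². Any admissible α is ≤ 1 (rapidly oscillating u have ∫u²/∫(u')² → 0), and α = 1 would force 0 ≥ (1−c)∫u², impossible since c < 1; so 1−α > 0. By the sharp Poincaré inequality on H^1_0 of an interval of length L, ∫(u')² ≥ (π/L)²∫u² with equality for the first sine mode sin(π(x−x₀)/L) (x₀ the left endpoint), so the inequality holds for all u iff (1−α)(π/L)² ≥ α − c, i.e. α ≤ ((π/L)² + c)/((π/L)² + 1) = (1 + c(L/π)²)/(1 + (L/π)²). (Direct route, valid since c ≤ 0: Poincaré gives c∫u² ≥ c(L/π)²∫(u')², so a(u,u) ≥ (1 + c(L/π)²)∫(u')², while ||u||_{H^1}² ≤ (1 + (L/π)²)∫(u')²; dividing yields the same α.) With (π/L)² = 9*π^2/16 and c = -7/4, the largest admissible constant is α = ((π/L)² + c)/((π/L)² + 1).
Simplifying, α = (-28 + 9*π^2)/(16 + 9*π^2).


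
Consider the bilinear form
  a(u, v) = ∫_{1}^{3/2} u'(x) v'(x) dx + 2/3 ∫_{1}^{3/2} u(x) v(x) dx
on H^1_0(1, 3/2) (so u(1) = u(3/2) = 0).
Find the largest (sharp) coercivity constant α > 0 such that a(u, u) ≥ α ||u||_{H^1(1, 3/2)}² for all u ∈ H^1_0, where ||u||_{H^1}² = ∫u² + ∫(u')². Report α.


α = 2*(1 + 6*π^2)/(3*(1 + 4*π^2))

Coercivity of a(·,·) on H^1_0(1, 3/2) means a(u, u) ≥ α ||u||_{H^1}² for every u ∈ H^1_0.
The interval has length L = 1/2, and Poincaré/coercivity depend only on L. Here a(u, u) = ∫(u')² + (2/3)·∫u².
Here 0 < c = 2/3 < 1. The condition a(u,u) ≥ α||u||_{H^1}² reads (1−α)∫(u')² ≥ (α−c)∫u². Any admissible α is ≤ 1 (rapidly oscillating u have ∫u²/∫(u')² → 0), and α = 1 would force 0 ≥ (1−c)∫u², impossible since c < 1; so 1−α > 0. By the sharp Poincaré inequality on H^1_0 of an interval of length L, ∫(u')² ≥ (π/L)²∫u² with equality for the first sine mode sin(π(x−x₀)/L) (x₀ the left endpoint), so the inequality holds for all u iff (1−α)(π/L)² ≥ α − c, i.e. α ≤ ((π/L)² + c)/((π/L)² + 1) = (1 + c(L/π)²)/(1 + (L/π)²). With (π/L)² = 4*π^2 and c = 2/3, the largest admissible constant is α = ((π/L)² + c)/((π/L)² + 1).
Simplifying, α = 2*(1 + 6*π^2)/(3*(1 + 4*π^2)).


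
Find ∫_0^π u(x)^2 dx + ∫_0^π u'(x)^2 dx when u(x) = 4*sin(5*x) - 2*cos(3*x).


||u||_{H^1(0,π)}^2 = 228*π

u'(x) = 6*sin(3*x) + 20*cos(5*x).
Expand u² and (u')² and integrate term by term on (0, π), using: for integers n ≥ 1, ∫_0^π sin²(nx) dx = ∫_0^π cos²(nx) dx = π/2; for n ≠ n', ∫_0^π sin(nx)sin(n'x) dx = ∫_0^π cos(nx)cos(n'x) dx = 0; and by product-to-sum, ∫_0^π sin(nx)cos(n'x) dx = ½∫_0^π [sin((n+n')x) + sin((n−n')x)] dx, which is 0 when n+n' is even and 2n/(n²−n'²) when n+n' is odd (it need not vanish on (0, π)).
  u² squared terms: (-2)²·∫cos(3x)² dx = 4·π/2 = 2*π;  (4)²·∫sin(5x)² dx = 16·π/2 = 8*π.
  u² cross terms: 2·(-2)·(4)·∫cos(3x)·sin(5x) dx = -16·(0) = 0.
  So ∫_0^π u² dx = 2*π + 8*π + 0 = 10*π.
  (u')² squared terms: (6)²·∫sin(3x)² dx = 36·π/2 = 18*π;  (20)²·∫cos(5x)² dx = 400·π/2 = 200*π.
  (u')² cross terms: 2·(6)·(20)·∫sin(3x)·cos(5x) dx = 240·(0) = 0.
  So ∫_0^π (u')² dx = 18*π + 200*π + 0 = 218*π.
||u||_{H^1}^2 = (10*π) + (218*π) = 228*π.


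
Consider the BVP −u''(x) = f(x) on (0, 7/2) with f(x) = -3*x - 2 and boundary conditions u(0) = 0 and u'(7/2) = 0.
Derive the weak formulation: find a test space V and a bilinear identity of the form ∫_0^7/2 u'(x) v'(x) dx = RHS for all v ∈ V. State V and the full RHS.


V = {v ∈ H^1(0, 7/2) : v(0) = 0} (test functions vanish at x = 0 where u is specified); weak form: ∫_0^7/2 u'v' dx = ∫_0^7/2 (-3*x - 2) v dx for all v ∈ V.

Multiply both sides by a test function v and integrate from 0 to 7/2:
  ∫_0^7/2 −u''(x) v(x) dx = ∫_0^7/2 f(x) v(x) dx.
Integrate the LHS by parts once:
  ∫_0^7/2 −u'' v dx = −[u'(x) v(x)]_0^7/2 + ∫_0^7/2 u'(x) v'(x) dx.
Thus ∫_0^7/2 u'(x) v'(x) dx = ∫_0^7/2 f(x) v(x) dx + [u'(x) v(x)]_0^7/2.
Choose V so that boundary terms are either known or forced to vanish.
Mixed BC: u(0) = 0 (Dirichlet) and u'(7/2) = 0 (Neumann). Define V = {v ∈ H^1(0, 7/2) : v(0) = 0}. Then [u' v]_0^7/2 = u'(7/2)·v(7/2) − u'(0)·0 = 0.
Weak formulation: find u (satisfying any essential BC) such that ∫_0^7/2 u'(x) v'(x) dx = ∫_0^7/2 f v dx for all v ∈ V (Dirichlet at 0 absorbed into V; the Neumann datum at x = 7/2 is zero, so no boundary term remains).
Substituting f(x) = -3*x - 2, the right-hand side is ∫_0^7/2 (-3*x - 2) v dx.


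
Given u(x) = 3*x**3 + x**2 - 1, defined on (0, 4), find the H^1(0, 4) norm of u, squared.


||u||_{H^1}^2 = 4611748/105

The H^1 norm (squared) on an interval (0, L) is
  ||u||_{H^1}^2 = ∫_0^L u(x)^2 dx + ∫_0^L u'(x)^2 dx.
Compute u'(x) = 9*x**2 + 2*x.
Then u(x)^2 = 9*x**6 + 6*x**5 + x**4 - 6*x**3 - 2*x**2 + 1 and u'(x)^2 = 81*x**4 + 36*x**3 + 4*x**2.
Integrate each monomial from 0 to 4 using ∫_0^4 c·x^n dx = c·4^(n+1)/(n+1):
  ∫_0^4 u(x)^2 dx = ∫_0^4 (9*x^6 + 6*x^5 + x^4 - 6*x^3 - 2*x^2 + 1) dx. Term by term:
    ∫_0^4 9*x^6 dx = 147456/7;  ∫_0^4 6*x^5 dx = 4096;  ∫_0^4 x^4 dx = 1024/5;
    ∫_0^4 -6*x^3 dx = -384;  ∫_0^4 -2*x^2 dx = -128/3;  ∫_0^4 1 dx = 4.
  Sum: 147456/7 + 4096 + 1024/5 − 384 − 128/3 + 4 = 2619044/105.
  ∫_0^4 u'(x)^2 dx = ∫_0^4 (81*x^4 + 36*x^3 + 4*x^2) dx. Term by term:
    ∫_0^4 81*x^4 dx = 82944/5;  ∫_0^4 36*x^3 dx = 2304;  ∫_0^4 4*x^2 dx = 256/3.
  Sum: 82944/5 + 2304 + 256/3 = 284672/15.
Adding: ||u||_{H^1}^2 = 2619044/105 + 284672/15 = 4611748/105.


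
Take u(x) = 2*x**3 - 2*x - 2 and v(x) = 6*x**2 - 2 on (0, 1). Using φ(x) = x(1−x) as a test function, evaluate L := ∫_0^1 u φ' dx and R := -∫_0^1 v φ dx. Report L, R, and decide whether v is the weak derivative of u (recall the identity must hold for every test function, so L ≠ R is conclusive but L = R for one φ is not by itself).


LHS = 1/30, RHS = 1/30. Yes, v = u' weakly.

u(x) = 2*x**3 - 2*x - 2, classical derivative u'(x) = 6*x**2 - 2.
φ(x) = x(1−x), so φ'(x) = 1 - 2*x.
Note φ(0) = φ(1) = 0, so the boundary term u·φ vanishes.
LHS = ∫_0^1 u(x) φ'(x) dx = ∫_0^1 (-4*x^4 + 2*x^3 + 4*x^2 + 2*x - 2) dx. Term by term:
  ∫_0^1 -4*x^4 dx = -4/5;  ∫_0^1 2*x^3 dx = 1/2;  ∫_0^1 4*x^2 dx = 4/3;
  ∫_0^1 2*x dx = 1;  ∫_0^1 -2 dx = -2.
Sum: -4/5 + 1/2 + 4/3 + 1 − 2 = 1/30.
So LHS = 1/30.
∫_0^1 v(x) φ(x) dx = ∫_0^1 (-6*x^4 + 6*x^3 + 2*x^2 - 2*x) dx. Term by term:
  ∫_0^1 -6*x^4 dx = -6/5;  ∫_0^1 6*x^3 dx = 3/2;  ∫_0^1 2*x^2 dx = 2/3;
  ∫_0^1 -2*x dx = -1.
Sum: -6/5 + 3/2 + 2/3 − 1 = -1/30.
So RHS = -∫_0^1 v(x) φ(x) dx = 1/30.
LHS = RHS, so the identity holds for this test φ.
Moreover u is smooth here and v(x) = u'(x) = 6*x**2 - 2 pointwise, so the identity holds for every test function. Hence v is the weak derivative of u.


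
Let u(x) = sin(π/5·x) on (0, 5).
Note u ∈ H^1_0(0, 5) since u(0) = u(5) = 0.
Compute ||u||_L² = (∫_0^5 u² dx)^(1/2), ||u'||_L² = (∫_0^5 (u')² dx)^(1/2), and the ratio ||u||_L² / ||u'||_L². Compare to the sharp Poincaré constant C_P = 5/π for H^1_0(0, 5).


||u||_L² / ||u'||_L² = 5/π = C_P.

u(x) = sin(π/5·x), so u'(x) = π*cos(π*x/5)/5.
Writing u(x) = A·sin(kπx/L) with A = 1 and k = 1, use ∫_0^L sin²(kπx/L) dx = L/2 and ∫_0^L cos²(kπx/L) dx = L/2.
u² = 1·sin²(π/5·x) and (u')² = π^2/25·cos²(π/5·x), and each of sin², cos² integrates to L/2 = 5/2 over (0, 5).
∫_0^5 u² dx = 5/2, so ||u||_L² = sqrt(10)/2.
∫_0^5 (u')² dx = π^2/10, so ||u'||_L² = sqrt(10)*π/10.
Ratio ||u||_L² / ||u'||_L² = 5/π.
Sharp Poincaré constant on H^1_0(0, 5) is C_P = L/π = 5/π, achieved by sin(π/5·x).
This is the k = 1 eigenfunction (up to amplitude), so the ratio equals the sharp Poincaré constant exactly.


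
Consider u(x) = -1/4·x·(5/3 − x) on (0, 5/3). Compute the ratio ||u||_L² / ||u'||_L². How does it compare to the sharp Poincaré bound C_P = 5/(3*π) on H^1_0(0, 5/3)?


||u||_L² / ||u'||_L² = sqrt(10)/6 < C_P = 5/(3*π).

u(x) = -1/4·x·(5/3 − x), so u'(x) = x/2 - 5/12.
u(x) = -1/4·x·(5/3 − x) vanishes at x = 0 and x = 5/3, so u ∈ H^1_0(0, 5/3). Differentiate via the product rule and integrate the resulting polynomials term by term.
  ∫_0^5/3 u² dx = ∫_0^5/3 (x^4/16 - 5*x^3/24 + 25*x^2/144) dx. Term by term:
    ∫_0^5/3 x^4/16 dx = 625/3888;  ∫_0^5/3 -5*x^3/24 dx = -3125/7776;  ∫_0^5/3 25*x^2/144 dx = 3125/11664.
  Sum: 625/3888 − 3125/7776 + 3125/11664 = 625/23328.
  ∫_0^5/3 (u')² dx = ∫_0^5/3 (x^2/4 - 5*x/12 + 25/144) dx. Term by term:
    ∫_0^5/3 x^2/4 dx = 125/324;  ∫_0^5/3 -5*x/12 dx = -125/216;  ∫_0^5/3 25/144 dx = 125/432.
  Sum: 125/324 − 125/216 + 125/432 = 125/1296.
∫_0^5/3 u² dx = 625/23328, so ||u||_L² = 25*sqrt(2)/216.
∫_0^5/3 (u')² dx = 125/1296, so ||u'||_L² = 5*sqrt(5)/36.
Ratio ||u||_L² / ||u'||_L² = sqrt(10)/6.
Sharp Poincaré constant on H^1_0(0, 5/3) is C_P = L/π = 5/(3*π), achieved by sin(3*π/5·x).
A polynomial bump cannot attain the sharp Poincaré constant (only the first sine eigenfunction does), so the ratio is strictly less than C_P, consistent with ||u||_L² ≤ C_P ||u'||_L².


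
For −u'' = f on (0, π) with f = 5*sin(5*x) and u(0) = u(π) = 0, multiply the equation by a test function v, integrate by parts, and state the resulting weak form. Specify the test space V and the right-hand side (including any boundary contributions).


V = H^1_0(0, π) (so v(0) = v(π) = 0); weak form: ∫_0^π u'v' dx = ∫_0^π (5*sin(5*x)) v dx for all v ∈ V.

Multiply both sides by a test function v and integrate from 0 to π:
  ∫_0^π −u''(x) v(x) dx = ∫_0^π f(x) v(x) dx.
Integrate the LHS by parts once:
  ∫_0^π −u'' v dx = −[u'(x) v(x)]_0^π + ∫_0^π u'(x) v'(x) dx.
Thus ∫_0^π u'(x) v'(x) dx = ∫_0^π f(x) v(x) dx + [u'(x) v(x)]_0^π.
Choose V so that boundary terms are either known or forced to vanish.
u is Dirichlet: u(0) = u(π) = 0. Let V = H^1_0(0, π); then v(0) = v(π) = 0, and [u' v]_0^π = 0.
Weak formulation: find u (satisfying any essential BC) such that ∫_0^π u'(x) v'(x) dx = ∫_0^π f v dx for all v ∈ V.
Substituting f(x) = 5*sin(5*x), the right-hand side is ∫_0^π (5*sin(5*x)) v dx.


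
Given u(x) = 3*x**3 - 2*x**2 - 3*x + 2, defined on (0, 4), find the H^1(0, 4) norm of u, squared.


||u||_{H^1}^2 = 2402548/105

The H^1 norm (squared) on an interval (0, L) is
  ||u||_{H^1}^2 = ∫_0^L u(x)^2 dx + ∫_0^L u'(x)^2 dx.
Compute u'(x) = 9*x**2 - 4*x - 3.
Then u(x)^2 = 9*x**6 - 12*x**5 - 14*x**4 + 24*x**3 + x**2 - 12*x + 4 and u'(x)^2 = 81*x**4 - 72*x**3 - 38*x**2 + 24*x + 9.
Integrate each monomial from 0 to 4 using ∫_0^4 c·x^n dx = c·4^(n+1)/(n+1):
  ∫_0^4 u(x)^2 dx = ∫_0^4 (9*x^6 - 12*x^5 - 14*x^4 + 24*x^3 + x^2 - 12*x + 4) dx. Term by term:
    ∫_0^4 9*x^6 dx = 147456/7;  ∫_0^4 -12*x^5 dx = -8192;  ∫_0^4 -14*x^4 dx = -14336/5;
    ∫_0^4 24*x^3 dx = 1536;  ∫_0^4 x^2 dx = 64/3;  ∫_0^4 -12*x dx = -96;
    ∫_0^4 4 dx = 16.
  Sum: 147456/7 − 8192 − 14336/5 + 1536 + 64/3 − 96 + 16 = 1205744/105.
  ∫_0^4 u'(x)^2 dx = ∫_0^4 (81*x^4 - 72*x^3 - 38*x^2 + 24*x + 9) dx. Term by term:
    ∫_0^4 81*x^4 dx = 82944/5;  ∫_0^4 -72*x^3 dx = -4608;  ∫_0^4 -38*x^2 dx = -2432/3;
    ∫_0^4 24*x dx = 192;  ∫_0^4 9 dx = 36.
  Sum: 82944/5 − 4608 − 2432/3 + 192 + 36 = 170972/15.
Adding: ||u||_{H^1}^2 = 1205744/105 + 170972/15 = 2402548/105.


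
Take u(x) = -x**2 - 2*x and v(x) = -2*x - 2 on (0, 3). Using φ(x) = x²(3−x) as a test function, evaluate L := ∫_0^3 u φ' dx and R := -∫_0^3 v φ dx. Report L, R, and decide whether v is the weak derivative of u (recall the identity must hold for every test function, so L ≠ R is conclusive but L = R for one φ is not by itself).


LHS = 189/5, RHS = 189/5. Yes, v = u' weakly.

u(x) = -x**2 - 2*x, classical derivative u'(x) = -2*x - 2.
φ(x) = x²(3−x), so φ'(x) = 3*x*(2 - x).
Note φ(0) = φ(3) = 0, so the boundary term u·φ vanishes.
LHS = ∫_0^3 u(x) φ'(x) dx = ∫_0^3 (3*x^4 - 12*x^2) dx. Term by term:
  ∫_0^3 3*x^4 dx = 729/5;  ∫_0^3 -12*x^2 dx = -108.
Sum: 729/5 − 108 = 189/5.
So LHS = 189/5.
∫_0^3 v(x) φ(x) dx = ∫_0^3 (2*x^4 - 4*x^3 - 6*x^2) dx. Term by term:
  ∫_0^3 2*x^4 dx = 486/5;  ∫_0^3 -4*x^3 dx = -81;  ∫_0^3 -6*x^2 dx = -54.
Sum: 486/5 − 81 − 54 = -189/5.
So RHS = -∫_0^3 v(x) φ(x) dx = 189/5.
LHS = RHS, so the identity holds for this test φ.
Moreover u is smooth here and v(x) = u'(x) = -2*x - 2 pointwise, so the identity holds for every test function. Hence v is the weak derivative of u.


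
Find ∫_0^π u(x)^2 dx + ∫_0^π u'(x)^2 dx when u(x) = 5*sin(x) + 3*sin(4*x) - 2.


||u||_{H^1(0,π)}^2 = -40 + 211*π/2

u'(x) = 5*cos(x) + 12*cos(4*x).
Expand u² and (u')² and integrate term by term on (0, π), using: for integers n ≥ 1, ∫_0^π sin²(nx) dx = ∫_0^π cos²(nx) dx = π/2; for n ≠ n', ∫_0^π sin(nx)sin(n'x) dx = ∫_0^π cos(nx)cos(n'x) dx = 0; and by product-to-sum, ∫_0^π sin(nx)cos(n'x) dx = ½∫_0^π [sin((n+n')x) + sin((n−n')x)] dx, which is 0 when n+n' is even and 2n/(n²−n'²) when n+n' is odd (it need not vanish on (0, π)). For the constant mode: ∫_0^π 1 dx = π, ∫_0^π cos(nx) dx = 0, ∫_0^π sin(nx) dx = (1−(−1)^n)/n.
  u² squared terms: (-2)²·∫1 dx = 4·π = 4*π;  (3)²·∫sin(4x)² dx = 9·π/2 = 9*π/2;  (5)²·∫sin(x)² dx = 25·π/2 = 25*π/2.
  u² cross terms: 2·(-2)·(3)·∫1·sin(4x) dx = -12·(0) = 0;  2·(-2)·(5)·∫1·sin(x) dx = -20·(2) = -40;  2·(3)·(5)·∫sin(4x)·sin(x) dx = 30·(0) = 0.
  So ∫_0^π u² dx = 4*π + 9*π/2 + 25*π/2 + 0 − 40 + 0 = -40 + 21*π.
  (u')² squared terms: (5)²·∫cos(x)² dx = 25·π/2 = 25*π/2;  (12)²·∫cos(4x)² dx = 144·π/2 = 72*π.
  (u')² cross terms: 2·(5)·(12)·∫cos(x)·cos(4x) dx = 120·(0) = 0.
  So ∫_0^π (u')² dx = 25*π/2 + 72*π + 0 = 169*π/2.
||u||_{H^1}^2 = (-40 + 21*π) + (169*π/2) = -40 + 211*π/2.


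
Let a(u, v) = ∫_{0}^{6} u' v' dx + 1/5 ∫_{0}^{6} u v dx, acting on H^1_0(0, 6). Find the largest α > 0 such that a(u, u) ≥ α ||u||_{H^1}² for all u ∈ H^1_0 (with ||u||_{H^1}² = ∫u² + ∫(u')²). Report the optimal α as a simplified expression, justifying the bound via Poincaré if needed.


α = (36/5 + π^2)/(π^2 + 36)

Coercivity of a(·,·) on H^1_0(0, 6) means a(u, u) ≥ α ||u||_{H^1}² for every u ∈ H^1_0.
The interval has length L = 6, and Poincaré/coercivity depend only on L. Here a(u, u) = ∫(u')² + (1/5)·∫u².
Here 0 < c = 1/5 < 1. The condition a(u,u) ≥ α||u||_{H^1}² reads (1−α)∫(u')² ≥ (α−c)∫u². Any admissible α is ≤ 1 (rapidly oscillating u have ∫u²/∫(u')² → 0), and α = 1 would force 0 ≥ (1−c)∫u², impossible since c < 1; so 1−α > 0. By the sharp Poincaré inequality on H^1_0 of an interval of length L, ∫(u')² ≥ (π/L)²∫u² with equality for the first sine mode sin(π(x−x₀)/L) (x₀ the left endpoint), so the inequality holds for all u iff (1−α)(π/L)² ≥ α − c, i.e. α ≤ ((π/L)² + c)/((π/L)² + 1) = (1 + c(L/π)²)/(1 + (L/π)²). With (π/L)² = π^2/36 and c = 1/5, the largest admissible constant is α = ((π/L)² + c)/((π/L)² + 1).
Simplifying, α = (36/5 + π^2)/(π^2 + 36).


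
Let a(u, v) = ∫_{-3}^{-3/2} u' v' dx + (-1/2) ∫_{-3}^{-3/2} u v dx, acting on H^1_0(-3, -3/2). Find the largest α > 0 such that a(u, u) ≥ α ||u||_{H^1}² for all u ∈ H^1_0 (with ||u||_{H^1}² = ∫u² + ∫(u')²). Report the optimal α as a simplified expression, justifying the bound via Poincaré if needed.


α = (-9 + 8*π^2)/(2*(9 + 4*π^2))

Coercivity of a(·,·) on H^1_0(-3, -3/2) means a(u, u) ≥ α ||u||_{H^1}² for every u ∈ H^1_0.
The interval has length L = 3/2, and Poincaré/coercivity depend only on L. Here a(u, u) = ∫(u')² + (-1/2)·∫u².
Here c = -1/2 < 0 with |c| < (π/L)² = 4*π^2/9, so coercivity still holds. The condition a(u,u) ≥ α||u||_{H^1}² reads (1−α)∫(u')² ≥ (α−c)∫u². Any admissible α is ≤ 1 (rapidly oscillating u have ∫u²/∫(u')² → 0), and α = 1 would force 0 ≥ (1−c)∫u², impossible since c < 1; so 1−α > 0. By the sharp Poincaré inequality on H^1_0 of an interval of length L, ∫(u')² ≥ (π/L)²∫u² with equality for the first sine mode sin(π(x−x₀)/L) (x₀ the left endpoint), so the inequality holds for all u iff (1−α)(π/L)² ≥ α − c, i.e. α ≤ ((π/L)² + c)/((π/L)² + 1) = (1 + c(L/π)²)/(1 + (L/π)²). (Direct route, valid since c ≤ 0: Poincaré gives c∫u² ≥ c(L/π)²∫(u')², so a(u,u) ≥ (1 + c(L/π)²)∫(u')², while ||u||_{H^1}² ≤ (1 + (L/π)²)∫(u')²; dividing yields the same α.) With (π/L)² = 4*π^2/9 and c = -1/2, the largest admissible constant is α = ((π/L)² + c)/((π/L)² + 1).
Simplifying, α = (-9 + 8*π^2)/(2*(9 + 4*π^2)).


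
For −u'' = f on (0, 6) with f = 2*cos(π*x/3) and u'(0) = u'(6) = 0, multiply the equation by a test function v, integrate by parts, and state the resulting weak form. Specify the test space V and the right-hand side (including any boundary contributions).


V = H^1(0, 6) (no boundary constraint on v; u is determined up to an additive constant); weak form: ∫_0^6 u'v' dx = ∫_0^6 (2*cos(π*x/3)) v dx for all v ∈ V.

Multiply both sides by a test function v and integrate from 0 to 6:
  ∫_0^6 −u''(x) v(x) dx = ∫_0^6 f(x) v(x) dx.
Integrate the LHS by parts once:
  ∫_0^6 −u'' v dx = −[u'(x) v(x)]_0^6 + ∫_0^6 u'(x) v'(x) dx.
Thus ∫_0^6 u'(x) v'(x) dx = ∫_0^6 f(x) v(x) dx + [u'(x) v(x)]_0^6.
Choose V so that boundary terms are either known or forced to vanish.
u has homogeneous Neumann: u'(0) = u'(6) = 0. So [u' v]_0^6 = 0·v(6) − 0·v(0) = 0 for any v; take V = H^1(0, 6).
Weak formulation: find u (satisfying any essential BC) such that ∫_0^6 u'(x) v'(x) dx = ∫_0^6 f v dx for all v ∈ V (homogeneous Neumann, so boundary terms vanish).
Substituting f(x) = 2*cos(π*x/3), the right-hand side is ∫_0^6 (2*cos(π*x/3)) v dx.
Compatibility check (pure Neumann): taking v ≡ 1 ∈ V gives 0 = ∫_0^6 f dx + (0) − (0), i.e. ∫_0^6 f dx must equal u'(0) − u'(6) = 0. Indeed ∫_0^6 (2*cos(π*x/3)) dx = 0, so the data are compatible. The solution is then unique only up to an additive constant (fix it e.g. by requiring ∫_0^6 u dx = 0).


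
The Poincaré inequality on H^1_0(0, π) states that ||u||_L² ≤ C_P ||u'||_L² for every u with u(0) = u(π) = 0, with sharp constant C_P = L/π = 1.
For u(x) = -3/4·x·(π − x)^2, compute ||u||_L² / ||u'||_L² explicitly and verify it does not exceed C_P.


||u||_L² / ||u'||_L² = sqrt(14)*π/14 < C_P = 1.

u(x) = -3/4·x·(π − x)^2, so u'(x) = 3*(π - 3*x)*(x - π)/4.
u(x) = -3/4·x·(π − x)^2 vanishes at x = 0 and x = π, so u ∈ H^1_0(0, π). Differentiate via the product rule and integrate the resulting polynomials term by term.
  ∫_0^π u² dx = ∫_0^π (9*x^6/16 - 9*π*x^5/4 + 27*π^2*x^4/8 - 9*π^3*x^3/4 + 9*π^4*x^2/16) dx. Term by term:
    ∫_0^π 9*x^6/16 dx = 9*π^7/112;  ∫_0^π -9*π*x^5/4 dx = -3*π^7/8;  ∫_0^π 27*π^2*x^4/8 dx = 27*π^7/40;
    ∫_0^π -9*π^3*x^3/4 dx = -9*π^7/16;  ∫_0^π 9*π^4*x^2/16 dx = 3*π^7/16.
  Sum: 9*π^7/112 − 3*π^7/8 + 27*π^7/40 − 9*π^7/16 + 3*π^7/16 = 3*π^7/560.
  ∫_0^π (u')² dx = ∫_0^π (81*x^4/16 - 27*π*x^3/2 + 99*π^2*x^2/8 - 9*π^3*x/2 + 9*π^4/16) dx. Term by term:
    ∫_0^π 81*x^4/16 dx = 81*π^5/80;  ∫_0^π -27*π*x^3/2 dx = -27*π^5/8;  ∫_0^π 99*π^2*x^2/8 dx = 33*π^5/8;
    ∫_0^π -9*π^3*x/2 dx = -9*π^5/4;  ∫_0^π 9*π^4/16 dx = 9*π^5/16.
  Sum: 81*π^5/80 − 27*π^5/8 + 33*π^5/8 − 9*π^5/4 + 9*π^5/16 = 3*π^5/40.
∫_0^π u² dx = 3*π^7/560, so ||u||_L² = sqrt(105)*π^(7/2)/140.
∫_0^π (u')² dx = 3*π^5/40, so ||u'||_L² = sqrt(30)*π^(5/2)/20.
Ratio ||u||_L² / ||u'||_L² = sqrt(14)*π/14.
Sharp Poincaré constant on H^1_0(0, π) is C_P = L/π = 1, achieved by sin(x).
A polynomial bump cannot attain the sharp Poincaré constant (only the first sine eigenfunction does), so the ratio is strictly less than C_P, consistent with ||u||_L² ≤ C_P ||u'||_L².


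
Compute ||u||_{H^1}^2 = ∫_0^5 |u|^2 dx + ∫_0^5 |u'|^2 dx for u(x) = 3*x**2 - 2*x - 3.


||u||_{H^1}^2 = 13745/3

The H^1 norm (squared) on an interval (0, L) is
  ||u||_{H^1}^2 = ∫_0^L u(x)^2 dx + ∫_0^L u'(x)^2 dx.
Compute u'(x) = 6*x - 2.
Then u(x)^2 = 9*x**4 - 12*x**3 - 14*x**2 + 12*x + 9 and u'(x)^2 = 36*x**2 - 24*x + 4.
Integrate each monomial from 0 to 5 using ∫_0^5 c·x^n dx = c·5^(n+1)/(n+1):
  ∫_0^5 u(x)^2 dx = ∫_0^5 (9*x^4 - 12*x^3 - 14*x^2 + 12*x + 9) dx. Term by term:
    ∫_0^5 9*x^4 dx = 5625;  ∫_0^5 -12*x^3 dx = -1875;  ∫_0^5 -14*x^2 dx = -1750/3;
    ∫_0^5 12*x dx = 150;  ∫_0^5 9 dx = 45.
  Sum: 5625 − 1875 − 1750/3 + 150 + 45 = 10085/3.
  ∫_0^5 u'(x)^2 dx = ∫_0^5 (36*x^2 - 24*x + 4) dx. Term by term:
    ∫_0^5 36*x^2 dx = 1500;  ∫_0^5 -24*x dx = -300;  ∫_0^5 4 dx = 20.
  Sum: 1500 − 300 + 20 = 1220.
Adding: ||u||_{H^1}^2 = 10085/3 + 1220 = 13745/3.


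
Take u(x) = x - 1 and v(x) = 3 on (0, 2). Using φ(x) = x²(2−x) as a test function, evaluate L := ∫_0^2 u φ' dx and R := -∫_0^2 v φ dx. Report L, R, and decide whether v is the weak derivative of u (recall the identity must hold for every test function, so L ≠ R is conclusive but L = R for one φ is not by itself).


LHS = -4/3, RHS = -4. No, v is not the weak derivative of u.

u(x) = x - 1, classical derivative u'(x) = 1.
φ(x) = x²(2−x), so φ'(x) = x*(4 - 3*x).
Note φ(0) = φ(2) = 0, so the boundary term u·φ vanishes.
LHS = ∫_0^2 u(x) φ'(x) dx = ∫_0^2 (-3*x^3 + 7*x^2 - 4*x) dx. Term by term:
  ∫_0^2 -3*x^3 dx = -12;  ∫_0^2 7*x^2 dx = 56/3;  ∫_0^2 -4*x dx = -8.
Sum: -12 + 56/3 − 8 = -4/3.
So LHS = -4/3.
∫_0^2 v(x) φ(x) dx = ∫_0^2 (-3*x^3 + 6*x^2) dx. Term by term:
  ∫_0^2 -3*x^3 dx = -12;  ∫_0^2 6*x^2 dx = 16.
Sum: -12 + 16 = 4.
So RHS = -∫_0^2 v(x) φ(x) dx = -4.
LHS − RHS = 8/3 ≠ 0, so the identity fails.
(For a valid weak derivative the identity must hold for EVERY test function, in particular this one. The failure shows v is NOT the weak derivative of u.)
Correct weak derivative would be u'(x) = 1.


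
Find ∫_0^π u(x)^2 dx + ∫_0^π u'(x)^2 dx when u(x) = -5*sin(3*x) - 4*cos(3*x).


||u||_{H^1(0,π)}^2 = 205*π

u'(x) = 12*sin(3*x) - 15*cos(3*x).
Expand u² and (u')² and integrate term by term on (0, π), using: for integers n ≥ 1, ∫_0^π sin²(nx) dx = ∫_0^π cos²(nx) dx = π/2; for n ≠ n', ∫_0^π sin(nx)sin(n'x) dx = ∫_0^π cos(nx)cos(n'x) dx = 0; and by product-to-sum, ∫_0^π sin(nx)cos(n'x) dx = ½∫_0^π [sin((n+n')x) + sin((n−n')x)] dx, which is 0 when n+n' is even and 2n/(n²−n'²) when n+n' is odd (it need not vanish on (0, π)).
  u² squared terms: (-5)²·∫sin(3x)² dx = 25·π/2 = 25*π/2;  (-4)²·∫cos(3x)² dx = 16·π/2 = 8*π.
  u² cross terms: 2·(-5)·(-4)·∫sin(3x)·cos(3x) dx = 40·(0) = 0.
  So ∫_0^π u² dx = 25*π/2 + 8*π + 0 = 41*π/2.
  (u')² squared terms: (-15)²·∫cos(3x)² dx = 225·π/2 = 225*π/2;  (12)²·∫sin(3x)² dx = 144·π/2 = 72*π.
  (u')² cross terms: 2·(-15)·(12)·∫cos(3x)·sin(3x) dx = -360·(0) = 0.
  So ∫_0^π (u')² dx = 225*π/2 + 72*π + 0 = 369*π/2.
||u||_{H^1}^2 = (41*π/2) + (369*π/2) = 205*π.


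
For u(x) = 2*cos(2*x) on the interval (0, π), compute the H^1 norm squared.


||u||_{H^1(0,π)}^2 = 10*π

u'(x) = -4*sin(2*x).
Expand u² and (u')² and integrate term by term on (0, π), using: for integers n ≥ 1, ∫_0^π sin²(nx) dx = ∫_0^π cos²(nx) dx = π/2; for n ≠ n', ∫_0^π sin(nx)sin(n'x) dx = ∫_0^π cos(nx)cos(n'x) dx = 0; and by product-to-sum, ∫_0^π sin(nx)cos(n'x) dx = ½∫_0^π [sin((n+n')x) + sin((n−n')x)] dx, which is 0 when n+n' is even and 2n/(n²−n'²) when n+n' is odd (it need not vanish on (0, π)).
  u² squared terms: (2)²·∫cos(2x)² dx = 4·π/2 = 2*π.
  So ∫_0^π u² dx = 2*π.
  (u')² squared terms: (-4)²·∫sin(2x)² dx = 16·π/2 = 8*π.
  So ∫_0^π (u')² dx = 8*π.
||u||_{H^1}^2 = (2*π) + (8*π) = 10*π.


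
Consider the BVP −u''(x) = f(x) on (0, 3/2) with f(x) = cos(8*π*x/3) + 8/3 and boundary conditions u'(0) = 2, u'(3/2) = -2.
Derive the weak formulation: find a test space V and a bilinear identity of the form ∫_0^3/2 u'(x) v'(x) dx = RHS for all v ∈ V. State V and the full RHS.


V = H^1(0, 3/2) (v unrestricted at boundary; u is determined up to an additive constant); weak form: ∫_0^3/2 u'v' dx = ∫_0^3/2 (cos(8*π*x/3) + 8/3) v dx − 2·v(3/2) − 2·v(0) for all v ∈ V.

Multiply both sides by a test function v and integrate from 0 to 3/2:
  ∫_0^3/2 −u''(x) v(x) dx = ∫_0^3/2 f(x) v(x) dx.
Integrate the LHS by parts once:
  ∫_0^3/2 −u'' v dx = −[u'(x) v(x)]_0^3/2 + ∫_0^3/2 u'(x) v'(x) dx.
Thus ∫_0^3/2 u'(x) v'(x) dx = ∫_0^3/2 f(x) v(x) dx + [u'(x) v(x)]_0^3/2.
Choose V so that boundary terms are either known or forced to vanish.
u has inhomogeneous Neumann u'(0) = 2, u'(3/2) = -2. [u' v]_0^3/2 = (-2)·v(3/2) − (2)·v(0) = − 2·v(3/2) − 2·v(0). Take V = H^1(0, 3/2); boundary term becomes part of RHS.
Weak formulation: find u (satisfying any essential BC) such that ∫_0^3/2 u'(x) v'(x) dx = ∫_0^3/2 f v dx − 2·v(3/2) − 2·v(0) for all v ∈ V (Neumann data are natural BCs: they enter the RHS as boundary terms).
Substituting f(x) = cos(8*π*x/3) + 8/3, the right-hand side is ∫_0^3/2 (cos(8*π*x/3) + 8/3) v dx − 2·v(3/2) − 2·v(0).
Compatibility check (pure Neumann): taking v ≡ 1 ∈ V gives 0 = ∫_0^3/2 f dx + (-2) − (2), i.e. ∫_0^3/2 f dx must equal u'(0) − u'(3/2) = 4. Indeed ∫_0^3/2 (cos(8*π*x/3) + 8/3) dx = 4, so the data are compatible. The solution is then unique only up to an additive constant (fix it e.g. by requiring ∫_0^3/2 u dx = 0).


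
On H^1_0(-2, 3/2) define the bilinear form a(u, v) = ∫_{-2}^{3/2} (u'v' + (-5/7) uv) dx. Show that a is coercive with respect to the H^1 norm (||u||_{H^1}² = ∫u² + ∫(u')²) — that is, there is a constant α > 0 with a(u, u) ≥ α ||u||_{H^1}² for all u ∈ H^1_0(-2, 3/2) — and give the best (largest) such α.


α = (-35 + 4*π^2)/(4*π^2 + 49)

Coercivity of a(·,·) on H^1_0(-2, 3/2) means a(u, u) ≥ α ||u||_{H^1}² for every u ∈ H^1_0.
The interval has length L = 7/2, and Poincaré/coercivity depend only on L. Here a(u, u) = ∫(u')² + (-5/7)·∫u².
Here c = -5/7 < 0 with |c| < (π/L)² = 4*π^2/49, so coercivity still holds. The condition a(u,u) ≥ α||u||_{H^1}² reads (1−α)∫(u')² ≥ (α−c)∫u². Any admissible α is ≤ 1 (rapidly oscillating u have ∫u²/∫(u')² → 0), and α = 1 would force 0 ≥ (1−c)∫u², impossible since c < 1; so 1−α > 0. By the sharp Poincaré inequality on H^1_0 of an interval of length L, ∫(u')² ≥ (π/L)²∫u² with equality for the first sine mode sin(π(x−x₀)/L) (x₀ the left endpoint), so the inequality holds for all u iff (1−α)(π/L)² ≥ α − c, i.e. α ≤ ((π/L)² + c)/((π/L)² + 1) = (1 + c(L/π)²)/(1 + (L/π)²). (Direct route, valid since c ≤ 0: Poincaré gives c∫u² ≥ c(L/π)²∫(u')², so a(u,u) ≥ (1 + c(L/π)²)∫(u')², while ||u||_{H^1}² ≤ (1 + (L/π)²)∫(u')²; dividing yields the same α.) With (π/L)² = 4*π^2/49 and c = -5/7, the largest admissible constant is α = ((π/L)² + c)/((π/L)² + 1).
Simplifying, α = (-35 + 4*π^2)/(4*π^2 + 49).


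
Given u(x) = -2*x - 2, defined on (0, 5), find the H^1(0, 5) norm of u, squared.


||u||_{H^1}^2 = 920/3

The H^1 norm (squared) on an interval (0, L) is
  ||u||_{H^1}^2 = ∫_0^L u(x)^2 dx + ∫_0^L u'(x)^2 dx.
Compute u'(x) = -2.
Then u(x)^2 = 4*x**2 + 8*x + 4 and u'(x)^2 = 4.
Integrate each monomial from 0 to 5 using ∫_0^5 c·x^n dx = c·5^(n+1)/(n+1):
  ∫_0^5 u(x)^2 dx = ∫_0^5 (4*x^2 + 8*x + 4) dx. Term by term:
    ∫_0^5 4*x^2 dx = 500/3;  ∫_0^5 8*x dx = 100;  ∫_0^5 4 dx = 20.
  Sum: 500/3 + 100 + 20 = 860/3.
  ∫_0^5 u'(x)^2 dx = ∫_0^5 (4) dx. Term by term:
    ∫_0^5 4 dx = 20.
Adding: ||u||_{H^1}^2 = 860/3 + 20 = 920/3.


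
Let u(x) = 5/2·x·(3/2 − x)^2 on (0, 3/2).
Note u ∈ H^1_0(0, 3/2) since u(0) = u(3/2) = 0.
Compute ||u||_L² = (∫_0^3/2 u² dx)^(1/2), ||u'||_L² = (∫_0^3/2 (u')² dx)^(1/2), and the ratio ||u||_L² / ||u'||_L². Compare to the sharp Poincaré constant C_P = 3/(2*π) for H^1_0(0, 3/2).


||u||_L² / ||u'||_L² = 3*sqrt(14)/28 < C_P = 3/(2*π).

u(x) = 5/2·x·(3/2 − x)^2, so u'(x) = 15*x^2/2 - 15*x + 45/8.
u(x) = 5/2·x·(3/2 − x)^2 vanishes at x = 0 and x = 3/2, so u ∈ H^1_0(0, 3/2). Differentiate via the product rule and integrate the resulting polynomials term by term.
  ∫_0^3/2 u² dx = ∫_0^3/2 (25*x^6/4 - 75*x^5/2 + 675*x^4/8 - 675*x^3/8 + 2025*x^2/64) dx. Term by term:
    ∫_0^3/2 25*x^6/4 dx = 54675/3584;  ∫_0^3/2 -75*x^5/2 dx = -18225/256;  ∫_0^3/2 675*x^4/8 dx = 32805/256;
    ∫_0^3/2 -675*x^3/8 dx = -54675/512;  ∫_0^3/2 2025*x^2/64 dx = 18225/512.
  Sum: 54675/3584 − 18225/256 + 32805/256 − 54675/512 + 18225/512 = 3645/3584.
  ∫_0^3/2 (u')² dx = ∫_0^3/2 (225*x^4/4 - 225*x^3 + 2475*x^2/8 - 675*x/4 + 2025/64) dx. Term by term:
    ∫_0^3/2 225*x^4/4 dx = 10935/128;  ∫_0^3/2 -225*x^3 dx = -18225/64;  ∫_0^3/2 2475*x^2/8 dx = 22275/64;
    ∫_0^3/2 -675*x/4 dx = -6075/32;  ∫_0^3/2 2025/64 dx = 6075/128.
  Sum: 10935/128 − 18225/64 + 22275/64 − 6075/32 + 6075/128 = 405/64.
∫_0^3/2 u² dx = 3645/3584, so ||u||_L² = 27*sqrt(70)/224.
∫_0^3/2 (u')² dx = 405/64, so ||u'||_L² = 9*sqrt(5)/8.
Ratio ||u||_L² / ||u'||_L² = 3*sqrt(14)/28.
Sharp Poincaré constant on H^1_0(0, 3/2) is C_P = L/π = 3/(2*π), achieved by sin(2*π/3·x).
A polynomial bump cannot attain the sharp Poincaré constant (only the first sine eigenfunction does), so the ratio is strictly less than C_P, consistent with ||u||_L² ≤ C_P ||u'||_L².


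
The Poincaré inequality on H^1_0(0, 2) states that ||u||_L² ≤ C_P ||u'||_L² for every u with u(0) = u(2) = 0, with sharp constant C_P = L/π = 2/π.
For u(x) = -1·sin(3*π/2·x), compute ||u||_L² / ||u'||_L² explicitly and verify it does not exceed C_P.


||u||_L² / ||u'||_L² = 2/(3*π) < C_P = 2/π.

u(x) = -1·sin(3*π/2·x), so u'(x) = -3*π*cos(3*π*x/2)/2.
Writing u(x) = A·sin(kπx/L) with A = -1 and k = 3, use ∫_0^L sin²(kπx/L) dx = L/2 and ∫_0^L cos²(kπx/L) dx = L/2.
u² = 1·sin²(3*π/2·x) and (u')² = 9*π^2/4·cos²(3*π/2·x), and each of sin², cos² integrates to L/2 = 1 over (0, 2).
∫_0^2 u² dx = 1, so ||u||_L² = 1.
∫_0^2 (u')² dx = 9*π^2/4, so ||u'||_L² = 3*π/2.
Ratio ||u||_L² / ||u'||_L² = 2/(3*π).
Sharp Poincaré constant on H^1_0(0, 2) is C_P = L/π = 2/π, achieved by sin(π/2·x).
This is the k = 3 harmonic; the ratio L/(kπ) is strictly less than C_P = L/π, consistent with the sharp inequality ||u||_L² ≤ C_P ||u'||_L².


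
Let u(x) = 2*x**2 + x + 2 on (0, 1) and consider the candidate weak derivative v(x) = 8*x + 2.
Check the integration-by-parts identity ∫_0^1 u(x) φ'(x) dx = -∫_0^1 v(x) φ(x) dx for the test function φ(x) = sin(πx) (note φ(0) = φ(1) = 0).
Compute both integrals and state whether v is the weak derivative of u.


LHS = -6/π, RHS = -12/π. No, v is not the weak derivative of u.

u(x) = 2*x**2 + x + 2, classical derivative u'(x) = 4*x + 1.
φ(x) = sin(πx), so φ'(x) = π*cos(π*x).
Note φ(0) = φ(1) = 0, so the boundary term u·φ vanishes.
LHS = ∫_0^1 u(x) φ'(x) dx = ∫_0^1 (2*π*x^2*cos(π*x) + π*x*cos(π*x) + 2*π*cos(π*x)) dx. Term by term:
  ∫_0^1 2*π*cos(π*x) dx = 0;  ∫_0^1 π*x*cos(π*x) dx = -2/π;  ∫_0^1 2*π*x^2*cos(π*x) dx = -4/π.
Sum: 0 − 2/π − 4/π = -6/π.
So LHS = -6/π.
∫_0^1 v(x) φ(x) dx = ∫_0^1 (8*x*sin(π*x) + 2*sin(π*x)) dx. Term by term:
  ∫_0^1 2*sin(π*x) dx = 4/π;  ∫_0^1 8*x*sin(π*x) dx = 8/π.
Sum: 4/π + 8/π = 12/π.
So RHS = -∫_0^1 v(x) φ(x) dx = -12/π.
LHS − RHS = 6/π ≠ 0, so the identity fails.
(For a valid weak derivative the identity must hold for EVERY test function, in particular this one. The failure shows v is NOT the weak derivative of u.)
Correct weak derivative would be u'(x) = 4*x + 1.


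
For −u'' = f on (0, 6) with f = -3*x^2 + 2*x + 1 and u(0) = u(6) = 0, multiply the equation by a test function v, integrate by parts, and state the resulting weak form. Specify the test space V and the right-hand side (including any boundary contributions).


V = H^1_0(0, 6) (so v(0) = v(6) = 0); weak form: ∫_0^6 u'v' dx = ∫_0^6 (-3*x^2 + 2*x + 1) v dx for all v ∈ V.

Multiply both sides by a test function v and integrate from 0 to 6:
  ∫_0^6 −u''(x) v(x) dx = ∫_0^6 f(x) v(x) dx.
Integrate the LHS by parts once:
  ∫_0^6 −u'' v dx = −[u'(x) v(x)]_0^6 + ∫_0^6 u'(x) v'(x) dx.
Thus ∫_0^6 u'(x) v'(x) dx = ∫_0^6 f(x) v(x) dx + [u'(x) v(x)]_0^6.
Choose V so that boundary terms are either known or forced to vanish.
u is Dirichlet: u(0) = u(6) = 0. Let V = H^1_0(0, 6); then v(0) = v(6) = 0, and [u' v]_0^6 = 0.
Weak formulation: find u (satisfying any essential BC) such that ∫_0^6 u'(x) v'(x) dx = ∫_0^6 f v dx for all v ∈ V.
Substituting f(x) = -3*x^2 + 2*x + 1, the right-hand side is ∫_0^6 (-3*x^2 + 2*x + 1) v dx.


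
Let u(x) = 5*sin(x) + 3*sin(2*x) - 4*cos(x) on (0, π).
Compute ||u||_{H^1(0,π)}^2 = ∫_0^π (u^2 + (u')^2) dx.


||u||_{H^1(0,π)}^2 = -64 + 127*π/2

u'(x) = 4*sin(x) + 5*cos(x) + 6*cos(2*x).
Expand u² and (u')² and integrate term by term on (0, π), using: for integers n ≥ 1, ∫_0^π sin²(nx) dx = ∫_0^π cos²(nx) dx = π/2; for n ≠ n', ∫_0^π sin(nx)sin(n'x) dx = ∫_0^π cos(nx)cos(n'x) dx = 0; and by product-to-sum, ∫_0^π sin(nx)cos(n'x) dx = ½∫_0^π [sin((n+n')x) + sin((n−n')x)] dx, which is 0 when n+n' is even and 2n/(n²−n'²) when n+n' is odd (it need not vanish on (0, π)).
  u² squared terms: (-4)²·∫cos(x)² dx = 16·π/2 = 8*π;  (3)²·∫sin(2x)² dx = 9·π/2 = 9*π/2;  (5)²·∫sin(x)² dx = 25·π/2 = 25*π/2.
  u² cross terms: 2·(-4)·(3)·∫cos(x)·sin(2x) dx = -24·(4/3) = -32;  2·(-4)·(5)·∫cos(x)·sin(x) dx = -40·(0) = 0;  2·(3)·(5)·∫sin(2x)·sin(x) dx = 30·(0) = 0.
  So ∫_0^π u² dx = 8*π + 9*π/2 + 25*π/2 − 32 + 0 + 0 = -32 + 25*π.
  (u')² squared terms: (4)²·∫sin(x)² dx = 16·π/2 = 8*π;  (5)²·∫cos(x)² dx = 25·π/2 = 25*π/2;  (6)²·∫cos(2x)² dx = 36·π/2 = 18*π.
  (u')² cross terms: 2·(4)·(5)·∫sin(x)·cos(x) dx = 40·(0) = 0;  2·(4)·(6)·∫sin(x)·cos(2x) dx = 48·(-2/3) = -32;  2·(5)·(6)·∫cos(x)·cos(2x) dx = 60·(0) = 0.
  So ∫_0^π (u')² dx = 8*π + 25*π/2 + 18*π + 0 − 32 + 0 = -32 + 77*π/2.
||u||_{H^1}^2 = (-32 + 25*π) + (-32 + 77*π/2) = -64 + 127*π/2.


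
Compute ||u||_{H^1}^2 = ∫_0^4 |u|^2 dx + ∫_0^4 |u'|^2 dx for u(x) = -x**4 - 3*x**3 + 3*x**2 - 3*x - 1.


||u||_{H^1}^2 = 54194984/315

The H^1 norm (squared) on an interval (0, L) is
  ||u||_{H^1}^2 = ∫_0^L u(x)^2 dx + ∫_0^L u'(x)^2 dx.
Compute u'(x) = -4*x**3 - 9*x**2 + 6*x - 3.
Then u(x)^2 = x**8 + 6*x**7 + 3*x**6 - 12*x**5 + 29*x**4 - 12*x**3 + 3*x**2 + 6*x + 1 and u'(x)^2 = 16*x**6 + 72*x**5 + 33*x**4 - 84*x**3 + 90*x**2 - 36*x + 9.
Integrate each monomial from 0 to 4 using ∫_0^4 c·x^n dx = c·4^(n+1)/(n+1):
  ∫_0^4 u(x)^2 dx = ∫_0^4 (x^8 + 6*x^7 + 3*x^6 - 12*x^5 + 29*x^4 - 12*x^3 + 3*x^2 + 6*x + 1) dx. Term by term:
    ∫_0^4 x^8 dx = 262144/9;  ∫_0^4 6*x^7 dx = 49152;  ∫_0^4 3*x^6 dx = 49152/7;
    ∫_0^4 -12*x^5 dx = -8192;  ∫_0^4 29*x^4 dx = 29696/5;  ∫_0^4 -12*x^3 dx = -768;
    ∫_0^4 3*x^2 dx = 64;  ∫_0^4 6*x dx = 48;  ∫_0^4 1 dx = 4.
  Sum: 262144/9 + 49152 + 49152/7 − 8192 + 29696/5 − 768 + 64 + 48 + 4 = 25954748/315.
  ∫_0^4 u'(x)^2 dx = ∫_0^4 (16*x^6 + 72*x^5 + 33*x^4 - 84*x^3 + 90*x^2 - 36*x + 9) dx. Term by term:
    ∫_0^4 16*x^6 dx = 262144/7;  ∫_0^4 72*x^5 dx = 49152;  ∫_0^4 33*x^4 dx = 33792/5;
    ∫_0^4 -84*x^3 dx = -5376;  ∫_0^4 90*x^2 dx = 1920;  ∫_0^4 -36*x dx = -288;
    ∫_0^4 9 dx = 36.
  Sum: 262144/7 + 49152 + 33792/5 − 5376 + 1920 − 288 + 36 = 3137804/35.
Adding: ||u||_{H^1}^2 = 25954748/315 + 3137804/35 = 54194984/315.


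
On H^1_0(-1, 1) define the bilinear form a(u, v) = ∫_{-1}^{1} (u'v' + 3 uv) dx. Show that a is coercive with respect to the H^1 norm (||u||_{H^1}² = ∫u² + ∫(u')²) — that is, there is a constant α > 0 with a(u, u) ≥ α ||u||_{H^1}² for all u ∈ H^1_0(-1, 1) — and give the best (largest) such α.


α = 1

Coercivity of a(·,·) on H^1_0(-1, 1) means a(u, u) ≥ α ||u||_{H^1}² for every u ∈ H^1_0.
The interval has length L = 2, and Poincaré/coercivity depend only on L. Here a(u, u) = ∫(u')² + (3)·∫u².
Here c = 3 ≥ 1, so a(u,u) = ∫(u')² + c∫u² ≥ ∫(u')² + ∫u² = ||u||_{H^1}², i.e. α = 1 works. No larger α is possible: a(u,u) ≥ α||u||_{H^1}² means (1−α)∫(u')² ≥ (α−c)∫u², and for the modes u_n = sin(nπ(x−x₀)/L) (x₀ the left endpoint) one has ∫u_n²/∫(u_n')² = (L/(nπ))² → 0, so a(u_n,u_n)/||u_n||_{H^1}² → 1. Hence the optimal constant is α = 1.
Therefore α = 1.


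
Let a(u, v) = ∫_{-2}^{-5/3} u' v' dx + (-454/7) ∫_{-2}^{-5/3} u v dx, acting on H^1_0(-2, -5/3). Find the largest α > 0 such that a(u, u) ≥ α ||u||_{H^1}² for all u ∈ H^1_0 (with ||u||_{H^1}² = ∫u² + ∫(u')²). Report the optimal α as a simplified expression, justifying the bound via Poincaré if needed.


α = (-454 + 63*π^2)/(7*(1 + 9*π^2))

Coercivity of a(·,·) on H^1_0(-2, -5/3) means a(u, u) ≥ α ||u||_{H^1}² for every u ∈ H^1_0.
The interval has length L = 1/3, and Poincaré/coercivity depend only on L. Here a(u, u) = ∫(u')² + (-454/7)·∫u².
Here c = -454/7 < 0 with |c| < (π/L)² = 9*π^2, so coercivity still holds. The condition a(u,u) ≥ α||u||_{H^1}² reads (1−α)∫(u')² ≥ (α−c)∫u². Any admissible α is ≤ 1 (rapidly oscillating u have ∫u²/∫(u')² → 0), and α = 1 would force 0 ≥ (1−c)∫u², impossible since c < 1; so 1−α > 0. By the sharp Poincaré inequality on H^1_0 of an interval of length L, ∫(u')² ≥ (π/L)²∫u² with equality for the first sine mode sin(π(x−x₀)/L) (x₀ the left endpoint), so the inequality holds for all u iff (1−α)(π/L)² ≥ α − c, i.e. α ≤ ((π/L)² + c)/((π/L)² + 1) = (1 + c(L/π)²)/(1 + (L/π)²). (Direct route, valid since c ≤ 0: Poincaré gives c∫u² ≥ c(L/π)²∫(u')², so a(u,u) ≥ (1 + c(L/π)²)∫(u')², while ||u||_{H^1}² ≤ (1 + (L/π)²)∫(u')²; dividing yields the same α.) With (π/L)² = 9*π^2 and c = -454/7, the largest admissible constant is α = ((π/L)² + c)/((π/L)² + 1).
Simplifying, α = (-454 + 63*π^2)/(7*(1 + 9*π^2)).
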